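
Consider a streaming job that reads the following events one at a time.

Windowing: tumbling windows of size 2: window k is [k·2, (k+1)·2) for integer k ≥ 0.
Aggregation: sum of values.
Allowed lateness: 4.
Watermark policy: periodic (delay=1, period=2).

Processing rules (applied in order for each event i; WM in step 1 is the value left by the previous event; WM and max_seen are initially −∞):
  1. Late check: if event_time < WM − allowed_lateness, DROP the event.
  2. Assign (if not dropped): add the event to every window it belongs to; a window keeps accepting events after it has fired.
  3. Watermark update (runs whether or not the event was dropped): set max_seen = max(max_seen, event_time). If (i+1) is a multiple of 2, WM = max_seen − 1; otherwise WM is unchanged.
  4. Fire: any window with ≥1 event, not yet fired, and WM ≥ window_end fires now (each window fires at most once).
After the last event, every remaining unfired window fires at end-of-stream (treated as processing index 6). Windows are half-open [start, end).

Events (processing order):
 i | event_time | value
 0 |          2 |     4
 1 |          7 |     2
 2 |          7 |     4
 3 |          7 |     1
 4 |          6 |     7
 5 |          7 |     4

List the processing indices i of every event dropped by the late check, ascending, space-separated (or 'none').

i=0 t=2 v=4: → [2,4); WM=−∞
i=1 t=7 v=2: → [6,8); WM=6; [2,4) fires=4
i=2 t=7 v=4: → [6,8); WM=6
i=3 t=7 v=1: → [6,8); WM=6
i=4 t=6 v=7: → [6,8); WM=6
i=5 t=7 v=4: → [6,8); WM=6

none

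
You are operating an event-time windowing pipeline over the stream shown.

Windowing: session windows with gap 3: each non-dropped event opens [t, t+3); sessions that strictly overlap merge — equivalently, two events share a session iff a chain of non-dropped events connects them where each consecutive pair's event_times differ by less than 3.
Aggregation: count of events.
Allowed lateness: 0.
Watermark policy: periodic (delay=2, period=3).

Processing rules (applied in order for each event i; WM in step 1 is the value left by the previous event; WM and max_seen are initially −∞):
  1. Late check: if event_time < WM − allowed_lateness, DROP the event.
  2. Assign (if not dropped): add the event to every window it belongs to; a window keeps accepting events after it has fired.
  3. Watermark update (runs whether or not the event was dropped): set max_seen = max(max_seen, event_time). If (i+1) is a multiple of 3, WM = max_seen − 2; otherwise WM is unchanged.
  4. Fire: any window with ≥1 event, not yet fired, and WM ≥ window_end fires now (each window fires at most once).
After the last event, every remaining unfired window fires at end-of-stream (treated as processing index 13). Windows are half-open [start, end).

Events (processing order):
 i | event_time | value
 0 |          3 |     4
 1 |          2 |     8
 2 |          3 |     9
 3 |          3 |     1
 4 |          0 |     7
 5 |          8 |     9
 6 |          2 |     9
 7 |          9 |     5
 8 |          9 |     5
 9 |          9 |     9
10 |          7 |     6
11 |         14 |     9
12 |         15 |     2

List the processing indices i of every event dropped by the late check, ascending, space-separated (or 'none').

i=0 t=3 v=4: → [3,6); WM=−∞
i=1 t=2 v=8: → [2,6); WM=−∞
i=2 t=3 v=9: → [2,6); WM=1
i=3 t=3 v=1: → [2,6); WM=1
i=4 t=0 v=7: DROP (t<1-0); WM=1
i=5 t=8 v=9: → [8,11); WM=6
i=6 t=2 v=9: DROP (t<6-0); WM=6
i=7 t=9 v=5: → [8,12); WM=6
i=8 t=9 v=5: → [8,12); WM=7
i=9 t=9 v=9: → [8,12); WM=7
i=10 t=7 v=6: → [7,12); WM=7
i=11 t=14 v=9: → [14,17); WM=12
i=12 t=15 v=2: → [14,18); WM=12

4 6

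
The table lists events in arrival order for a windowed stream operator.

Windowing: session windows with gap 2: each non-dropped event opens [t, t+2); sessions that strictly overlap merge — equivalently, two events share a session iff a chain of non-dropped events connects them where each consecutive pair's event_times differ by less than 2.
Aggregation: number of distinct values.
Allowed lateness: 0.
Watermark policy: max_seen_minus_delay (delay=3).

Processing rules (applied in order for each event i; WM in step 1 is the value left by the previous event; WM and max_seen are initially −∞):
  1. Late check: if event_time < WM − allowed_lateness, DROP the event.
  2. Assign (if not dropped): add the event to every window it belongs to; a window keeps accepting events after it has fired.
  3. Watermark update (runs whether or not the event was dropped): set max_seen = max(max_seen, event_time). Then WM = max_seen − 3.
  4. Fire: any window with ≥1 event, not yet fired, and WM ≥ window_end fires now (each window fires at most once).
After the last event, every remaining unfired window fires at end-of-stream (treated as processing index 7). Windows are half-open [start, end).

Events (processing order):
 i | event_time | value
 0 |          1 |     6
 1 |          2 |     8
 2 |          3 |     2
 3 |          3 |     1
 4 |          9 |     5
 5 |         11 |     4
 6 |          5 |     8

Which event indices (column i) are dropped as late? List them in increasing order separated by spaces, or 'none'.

i=0 t=1 v=6: → [1,3); WM=-2
i=1 t=2 v=8: → [1,4); WM=-1
i=2 t=3 v=2: → [1,5); WM=0
i=3 t=3 v=1: → [1,5); WM=0
i=4 t=9 v=5: → [9,11); WM=6
i=5 t=11 v=4: → [11,13); WM=8
i=6 t=5 v=8: DROP (t<8-0); WM=8

6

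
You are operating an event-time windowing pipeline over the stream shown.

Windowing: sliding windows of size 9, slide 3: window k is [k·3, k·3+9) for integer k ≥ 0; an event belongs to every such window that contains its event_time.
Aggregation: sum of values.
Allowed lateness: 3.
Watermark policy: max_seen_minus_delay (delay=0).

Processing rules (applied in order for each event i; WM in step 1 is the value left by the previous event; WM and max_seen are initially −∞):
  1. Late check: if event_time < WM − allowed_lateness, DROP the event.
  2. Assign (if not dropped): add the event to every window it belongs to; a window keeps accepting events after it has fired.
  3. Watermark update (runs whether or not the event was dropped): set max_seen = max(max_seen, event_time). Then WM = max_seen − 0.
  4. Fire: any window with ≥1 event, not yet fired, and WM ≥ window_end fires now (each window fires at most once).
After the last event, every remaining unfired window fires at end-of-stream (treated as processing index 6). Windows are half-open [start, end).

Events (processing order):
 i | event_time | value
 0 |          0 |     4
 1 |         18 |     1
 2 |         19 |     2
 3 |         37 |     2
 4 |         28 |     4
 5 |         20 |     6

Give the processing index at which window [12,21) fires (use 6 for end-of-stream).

3

i=0 t=0 v=4: → [0,9); WM=0
i=1 t=18 v=1: → [18,27),[15,24),[12,21); WM=18; [0,9) fires=4
i=2 t=19 v=2: → [18,27),[15,24),[12,21); WM=19
i=3 t=37 v=2: → [36,45),[33,42),[30,39); WM=37; [12,21) fires=3 [15,24) fires=3 [18,27) fires=3
i=4 t=28 v=4: DROP (t<37-3); WM=37
i=5 t=20 v=6: DROP (t<37-3); WM=37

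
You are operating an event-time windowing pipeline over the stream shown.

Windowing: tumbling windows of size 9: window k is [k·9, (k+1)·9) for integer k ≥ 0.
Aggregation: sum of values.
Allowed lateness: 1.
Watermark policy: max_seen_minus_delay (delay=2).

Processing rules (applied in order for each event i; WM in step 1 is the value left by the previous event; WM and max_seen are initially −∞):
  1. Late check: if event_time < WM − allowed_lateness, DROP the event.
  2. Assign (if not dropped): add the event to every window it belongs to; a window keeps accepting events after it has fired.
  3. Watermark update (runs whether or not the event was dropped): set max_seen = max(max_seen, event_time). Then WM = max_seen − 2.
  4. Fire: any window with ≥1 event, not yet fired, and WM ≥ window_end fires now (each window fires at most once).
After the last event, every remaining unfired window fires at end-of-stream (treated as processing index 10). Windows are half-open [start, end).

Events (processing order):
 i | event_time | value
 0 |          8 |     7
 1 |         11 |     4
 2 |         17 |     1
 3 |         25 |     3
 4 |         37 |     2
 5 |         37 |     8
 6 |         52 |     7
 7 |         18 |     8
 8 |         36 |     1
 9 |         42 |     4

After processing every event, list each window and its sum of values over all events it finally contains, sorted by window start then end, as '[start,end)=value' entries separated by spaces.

i=0 t=8 v=7: → [0,9); WM=6
i=1 t=11 v=4: → [9,18); WM=9; [0,9) fires=7
i=2 t=17 v=1: → [9,18); WM=15
i=3 t=25 v=3: → [18,27); WM=23; [9,18) fires=5
i=4 t=37 v=2: → [36,45); WM=35; [18,27) fires=3
i=5 t=37 v=8: → [36,45); WM=35
i=6 t=52 v=7: → [45,54); WM=50; [36,45) fires=10
i=7 t=18 v=8: DROP (t<50-1); WM=50
i=8 t=36 v=1: DROP (t<50-1); WM=50
i=9 t=42 v=4: DROP (t<50-1); WM=50

[0,9)=7 [9,18)=5 [18,27)=3 [36,45)=10 [45,54)=7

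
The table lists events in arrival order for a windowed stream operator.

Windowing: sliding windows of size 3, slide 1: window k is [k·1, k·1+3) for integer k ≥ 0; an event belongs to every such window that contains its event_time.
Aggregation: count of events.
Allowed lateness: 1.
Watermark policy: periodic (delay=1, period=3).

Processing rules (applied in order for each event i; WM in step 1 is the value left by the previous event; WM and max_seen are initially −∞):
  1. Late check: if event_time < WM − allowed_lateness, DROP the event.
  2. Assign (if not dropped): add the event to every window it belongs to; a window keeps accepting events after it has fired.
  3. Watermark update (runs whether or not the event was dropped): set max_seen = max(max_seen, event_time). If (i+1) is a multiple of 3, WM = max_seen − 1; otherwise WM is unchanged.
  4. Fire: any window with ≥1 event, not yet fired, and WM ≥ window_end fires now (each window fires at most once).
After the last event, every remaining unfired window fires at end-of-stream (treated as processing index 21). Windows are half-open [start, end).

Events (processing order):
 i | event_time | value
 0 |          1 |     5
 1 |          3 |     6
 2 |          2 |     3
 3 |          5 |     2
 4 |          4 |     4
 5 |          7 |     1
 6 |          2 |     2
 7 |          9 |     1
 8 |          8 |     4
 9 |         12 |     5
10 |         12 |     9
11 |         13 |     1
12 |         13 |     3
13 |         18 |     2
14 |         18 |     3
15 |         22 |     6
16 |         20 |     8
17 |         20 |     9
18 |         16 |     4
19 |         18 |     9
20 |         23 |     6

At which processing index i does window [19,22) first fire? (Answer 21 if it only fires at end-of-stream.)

i=0 t=1 v=5: → [1,4),[0,3); WM=−∞
i=1 t=3 v=6: → [3,6),[2,5),[1,4); WM=−∞
i=2 t=2 v=3: → [2,5),[1,4),[0,3); WM=2
i=3 t=5 v=2: → [5,8),[4,7),[3,6); WM=2
i=4 t=4 v=4: → [4,7),[3,6),[2,5); WM=2
i=5 t=7 v=1: → [7,10),[6,9),[5,8); WM=6; [0,3) fires=2 [1,4) fires=3 [2,5) fires=3 [3,6) fires=3
i=6 t=2 v=2: DROP (t<6-1); WM=6
i=7 t=9 v=1: → [9,12),[8,11),[7,10); WM=6
i=8 t=8 v=4: → [8,11),[7,10),[6,9); WM=8; [4,7) fires=2 [5,8) fires=2
i=9 t=12 v=5: → [12,15),[11,14),[10,13); WM=8
i=10 t=12 v=9: → [12,15),[11,14),[10,13); WM=8
i=11 t=13 v=1: → [13,16),[12,15),[11,14); WM=12; [6,9) fires=2 [7,10) fires=3 [8,11) fires=2 [9,12) fires=1
i=12 t=13 v=3: → [13,16),[12,15),[11,14); WM=12
i=13 t=18 v=2: → [18,21),[17,20),[16,19); WM=12
i=14 t=18 v=3: → [18,21),[17,20),[16,19); WM=17; [10,13) fires=2 [11,14) fires=4 [12,15) fires=4 [13,16) fires=2
i=15 t=22 v=6: → [22,25),[21,24),[20,23); WM=17
i=16 t=20 v=8: → [20,23),[19,22),[18,21); WM=17
i=17 t=20 v=9: → [20,23),[19,22),[18,21); WM=21; [16,19) fires=2 [17,20) fires=2 [18,21) fires=4
i=18 t=16 v=4: DROP (t<21-1); WM=21
i=19 t=18 v=9: DROP (t<21-1); WM=21
i=20 t=23 v=6: → [23,26),[22,25),[21,24); WM=22; [19,22) fires=2

20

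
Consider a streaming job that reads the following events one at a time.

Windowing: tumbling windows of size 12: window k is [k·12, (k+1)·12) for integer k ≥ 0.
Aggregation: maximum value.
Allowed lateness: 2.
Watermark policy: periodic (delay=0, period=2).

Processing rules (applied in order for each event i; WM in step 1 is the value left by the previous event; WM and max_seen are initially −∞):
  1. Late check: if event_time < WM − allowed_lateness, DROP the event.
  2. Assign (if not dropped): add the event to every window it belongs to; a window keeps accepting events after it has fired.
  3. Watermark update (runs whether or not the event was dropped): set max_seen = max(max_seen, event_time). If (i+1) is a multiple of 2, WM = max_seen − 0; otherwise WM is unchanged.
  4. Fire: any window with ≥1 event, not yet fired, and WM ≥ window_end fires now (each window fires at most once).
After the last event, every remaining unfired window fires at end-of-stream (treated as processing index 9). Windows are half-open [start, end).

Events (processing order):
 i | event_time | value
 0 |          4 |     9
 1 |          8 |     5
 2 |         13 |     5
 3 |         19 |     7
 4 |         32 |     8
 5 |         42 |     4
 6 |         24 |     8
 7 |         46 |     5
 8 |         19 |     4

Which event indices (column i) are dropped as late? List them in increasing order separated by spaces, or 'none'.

6 8

i=0 t=4 v=9: → [0,12); WM=−∞
i=1 t=8 v=5: → [0,12); WM=8
i=2 t=13 v=5: → [12,24); WM=8
i=3 t=19 v=7: → [12,24); WM=19; [0,12) fires=9
i=4 t=32 v=8: → [24,36); WM=19
i=5 t=42 v=4: → [36,48); WM=42; [12,24) fires=7 [24,36) fires=8
i=6 t=24 v=8: DROP (t<42-2); WM=42
i=7 t=46 v=5: → [36,48); WM=46
i=8 t=19 v=4: DROP (t<46-2); WM=46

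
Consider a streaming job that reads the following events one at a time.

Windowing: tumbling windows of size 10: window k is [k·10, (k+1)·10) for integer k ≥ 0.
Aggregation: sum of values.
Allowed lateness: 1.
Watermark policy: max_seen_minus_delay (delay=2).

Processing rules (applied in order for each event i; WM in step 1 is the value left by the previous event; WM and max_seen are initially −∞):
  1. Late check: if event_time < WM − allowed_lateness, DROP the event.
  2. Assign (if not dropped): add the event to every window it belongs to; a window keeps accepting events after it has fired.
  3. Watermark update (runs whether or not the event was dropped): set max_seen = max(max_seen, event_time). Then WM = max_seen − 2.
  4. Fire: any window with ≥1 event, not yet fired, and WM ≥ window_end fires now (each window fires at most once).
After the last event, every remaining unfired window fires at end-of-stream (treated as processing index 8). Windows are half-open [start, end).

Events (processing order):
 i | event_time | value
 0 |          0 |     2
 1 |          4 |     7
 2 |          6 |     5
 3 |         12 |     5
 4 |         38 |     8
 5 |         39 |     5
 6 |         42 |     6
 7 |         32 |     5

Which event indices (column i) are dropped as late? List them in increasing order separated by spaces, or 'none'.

i=0 t=0 v=2: → [0,10); WM=-2
i=1 t=4 v=7: → [0,10); WM=2
i=2 t=6 v=5: → [0,10); WM=4
i=3 t=12 v=5: → [10,20); WM=10; [0,10) fires=14
i=4 t=38 v=8: → [30,40); WM=36; [10,20) fires=5
i=5 t=39 v=5: → [30,40); WM=37
i=6 t=42 v=6: → [40,50); WM=40; [30,40) fires=13
i=7 t=32 v=5: DROP (t<40-1); WM=40

7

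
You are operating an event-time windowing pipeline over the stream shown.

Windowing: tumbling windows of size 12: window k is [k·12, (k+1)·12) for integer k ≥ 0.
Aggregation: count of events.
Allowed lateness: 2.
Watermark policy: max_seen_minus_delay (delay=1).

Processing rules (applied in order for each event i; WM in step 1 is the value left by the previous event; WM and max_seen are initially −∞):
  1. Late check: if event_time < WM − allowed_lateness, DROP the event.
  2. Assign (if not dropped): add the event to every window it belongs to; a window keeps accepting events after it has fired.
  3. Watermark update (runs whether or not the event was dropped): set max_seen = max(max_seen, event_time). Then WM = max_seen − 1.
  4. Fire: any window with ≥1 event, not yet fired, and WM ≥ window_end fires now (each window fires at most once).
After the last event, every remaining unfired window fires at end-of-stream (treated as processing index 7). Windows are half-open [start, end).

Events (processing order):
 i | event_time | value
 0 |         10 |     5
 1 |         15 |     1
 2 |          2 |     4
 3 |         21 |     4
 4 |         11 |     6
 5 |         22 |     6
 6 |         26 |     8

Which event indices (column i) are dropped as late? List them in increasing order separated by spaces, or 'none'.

2 4

i=0 t=10 v=5: → [0,12); WM=9
i=1 t=15 v=1: → [12,24); WM=14; [0,12) fires=1
i=2 t=2 v=4: DROP (t<14-2); WM=14
i=3 t=21 v=4: → [12,24); WM=20
i=4 t=11 v=6: DROP (t<20-2); WM=20
i=5 t=22 v=6: → [12,24); WM=21
i=6 t=26 v=8: → [24,36); WM=25; [12,24) fires=3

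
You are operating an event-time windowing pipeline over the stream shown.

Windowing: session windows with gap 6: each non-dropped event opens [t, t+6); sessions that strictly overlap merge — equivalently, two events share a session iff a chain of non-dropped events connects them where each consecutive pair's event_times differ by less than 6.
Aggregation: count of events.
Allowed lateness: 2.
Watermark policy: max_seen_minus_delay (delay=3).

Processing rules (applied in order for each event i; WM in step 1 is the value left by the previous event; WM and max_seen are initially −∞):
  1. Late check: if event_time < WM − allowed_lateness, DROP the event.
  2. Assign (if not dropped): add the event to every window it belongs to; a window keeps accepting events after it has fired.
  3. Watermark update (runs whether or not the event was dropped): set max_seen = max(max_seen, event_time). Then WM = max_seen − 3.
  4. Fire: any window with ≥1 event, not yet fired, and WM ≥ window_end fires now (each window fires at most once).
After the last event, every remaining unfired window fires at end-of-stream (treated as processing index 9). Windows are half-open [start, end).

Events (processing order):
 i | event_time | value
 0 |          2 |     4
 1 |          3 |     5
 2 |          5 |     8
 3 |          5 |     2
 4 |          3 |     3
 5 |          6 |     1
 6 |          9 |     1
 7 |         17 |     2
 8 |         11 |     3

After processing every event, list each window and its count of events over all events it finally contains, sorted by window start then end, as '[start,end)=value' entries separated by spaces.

[2,15)=7 [17,23)=1

i=0 t=2 v=4: → [2,8); WM=-1
i=1 t=3 v=5: → [2,9); WM=0
i=2 t=5 v=8: → [2,11); WM=2
i=3 t=5 v=2: → [2,11); WM=2
i=4 t=3 v=3: → [2,11); WM=2
i=5 t=6 v=1: → [2,12); WM=3
i=6 t=9 v=1: → [2,15); WM=6
i=7 t=17 v=2: → [17,23); WM=14
i=8 t=11 v=3: DROP (t<14-2); WM=14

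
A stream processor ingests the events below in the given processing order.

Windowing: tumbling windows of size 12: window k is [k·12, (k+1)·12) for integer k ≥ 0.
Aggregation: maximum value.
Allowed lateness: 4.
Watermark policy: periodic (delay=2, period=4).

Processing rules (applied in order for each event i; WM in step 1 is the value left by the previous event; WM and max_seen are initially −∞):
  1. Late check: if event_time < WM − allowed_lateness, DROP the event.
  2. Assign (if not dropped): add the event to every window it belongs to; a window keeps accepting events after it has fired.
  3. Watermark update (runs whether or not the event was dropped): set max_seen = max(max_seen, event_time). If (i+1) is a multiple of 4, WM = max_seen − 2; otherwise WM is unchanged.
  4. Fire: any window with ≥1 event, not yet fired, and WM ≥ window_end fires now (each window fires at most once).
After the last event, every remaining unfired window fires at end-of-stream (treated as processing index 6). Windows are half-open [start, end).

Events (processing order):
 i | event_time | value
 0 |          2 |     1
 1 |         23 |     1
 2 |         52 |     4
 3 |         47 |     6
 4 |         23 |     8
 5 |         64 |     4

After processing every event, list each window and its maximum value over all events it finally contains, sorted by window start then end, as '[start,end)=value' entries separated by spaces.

[0,12)=1 [12,24)=1 [36,48)=6 [48,60)=4 [60,72)=4

i=0 t=2 v=1: → [0,12); WM=−∞
i=1 t=23 v=1: → [12,24); WM=−∞
i=2 t=52 v=4: → [48,60); WM=−∞
i=3 t=47 v=6: → [36,48); WM=50; [0,12) fires=1 [12,24) fires=1 [36,48) fires=6
i=4 t=23 v=8: DROP (t<50-4); WM=50
i=5 t=64 v=4: → [60,72); WM=50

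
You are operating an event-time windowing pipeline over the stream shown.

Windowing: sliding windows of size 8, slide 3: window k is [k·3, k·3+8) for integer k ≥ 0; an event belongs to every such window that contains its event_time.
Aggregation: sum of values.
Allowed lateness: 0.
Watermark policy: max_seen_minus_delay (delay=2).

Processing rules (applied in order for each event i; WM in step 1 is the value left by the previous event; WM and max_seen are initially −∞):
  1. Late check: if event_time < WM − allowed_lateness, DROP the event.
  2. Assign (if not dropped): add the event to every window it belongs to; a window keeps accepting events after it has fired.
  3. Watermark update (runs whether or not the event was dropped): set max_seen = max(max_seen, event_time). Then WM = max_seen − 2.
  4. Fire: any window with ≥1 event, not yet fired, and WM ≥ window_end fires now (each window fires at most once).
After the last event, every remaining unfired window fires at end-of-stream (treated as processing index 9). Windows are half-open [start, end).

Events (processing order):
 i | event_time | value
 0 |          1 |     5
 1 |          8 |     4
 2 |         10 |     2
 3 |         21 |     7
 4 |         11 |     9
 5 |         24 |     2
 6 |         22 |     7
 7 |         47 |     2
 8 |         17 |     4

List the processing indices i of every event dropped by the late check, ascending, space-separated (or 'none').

i=0 t=1 v=5: → [0,8); WM=-1
i=1 t=8 v=4: → [6,14),[3,11); WM=6
i=2 t=10 v=2: → [9,17),[6,14),[3,11); WM=8; [0,8) fires=5
i=3 t=21 v=7: → [21,29),[18,26),[15,23); WM=19; [3,11) fires=6 [6,14) fires=6 [9,17) fires=2
i=4 t=11 v=9: DROP (t<19-0); WM=19
i=5 t=24 v=2: → [24,32),[21,29),[18,26); WM=22
i=6 t=22 v=7: → [21,29),[18,26),[15,23); WM=22
i=7 t=47 v=2: → [45,53),[42,50); WM=45; [15,23) fires=14 [18,26) fires=16 [21,29) fires=16 [24,32) fires=2
i=8 t=17 v=4: DROP (t<45-0); WM=45

4 8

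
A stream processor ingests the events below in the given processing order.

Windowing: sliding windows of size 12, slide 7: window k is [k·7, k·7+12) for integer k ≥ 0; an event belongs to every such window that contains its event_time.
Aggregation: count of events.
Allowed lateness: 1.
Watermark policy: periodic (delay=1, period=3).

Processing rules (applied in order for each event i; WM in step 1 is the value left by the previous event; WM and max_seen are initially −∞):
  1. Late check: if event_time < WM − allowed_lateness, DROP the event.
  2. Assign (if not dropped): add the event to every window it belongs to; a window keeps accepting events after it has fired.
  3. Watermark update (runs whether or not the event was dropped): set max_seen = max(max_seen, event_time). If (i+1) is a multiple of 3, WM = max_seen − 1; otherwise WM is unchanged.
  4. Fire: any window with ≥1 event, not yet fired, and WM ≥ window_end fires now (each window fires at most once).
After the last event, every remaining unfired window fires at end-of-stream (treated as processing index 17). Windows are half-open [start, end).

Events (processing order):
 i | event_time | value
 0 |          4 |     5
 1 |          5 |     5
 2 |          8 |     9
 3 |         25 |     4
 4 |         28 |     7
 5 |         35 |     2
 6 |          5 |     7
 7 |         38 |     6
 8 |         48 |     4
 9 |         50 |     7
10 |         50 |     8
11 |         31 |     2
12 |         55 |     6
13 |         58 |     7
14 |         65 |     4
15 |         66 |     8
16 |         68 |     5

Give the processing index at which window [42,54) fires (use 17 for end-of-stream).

14

i=0 t=4 v=5: → [0,12); WM=−∞
i=1 t=5 v=5: → [0,12); WM=−∞
i=2 t=8 v=9: → [7,19),[0,12); WM=7
i=3 t=25 v=4: → [21,33),[14,26); WM=7
i=4 t=28 v=7: → [28,40),[21,33); WM=7
i=5 t=35 v=2: → [35,47),[28,40); WM=34; [0,12) fires=3 [7,19) fires=1 [14,26) fires=1 [21,33) fires=2
i=6 t=5 v=7: DROP (t<34-1); WM=34
i=7 t=38 v=6: → [35,47),[28,40); WM=34
i=8 t=48 v=4: → [42,54); WM=47; [28,40) fires=3 [35,47) fires=2
i=9 t=50 v=7: → [49,61),[42,54); WM=47
i=10 t=50 v=8: → [49,61),[42,54); WM=47
i=11 t=31 v=2: DROP (t<47-1); WM=49
i=12 t=55 v=6: → [49,61); WM=49
i=13 t=58 v=7: → [56,68),[49,61); WM=49
i=14 t=65 v=4: → [63,75),[56,68); WM=64; [42,54) fires=3 [49,61) fires=4
i=15 t=66 v=8: → [63,75),[56,68); WM=64
i=16 t=68 v=5: → [63,75); WM=64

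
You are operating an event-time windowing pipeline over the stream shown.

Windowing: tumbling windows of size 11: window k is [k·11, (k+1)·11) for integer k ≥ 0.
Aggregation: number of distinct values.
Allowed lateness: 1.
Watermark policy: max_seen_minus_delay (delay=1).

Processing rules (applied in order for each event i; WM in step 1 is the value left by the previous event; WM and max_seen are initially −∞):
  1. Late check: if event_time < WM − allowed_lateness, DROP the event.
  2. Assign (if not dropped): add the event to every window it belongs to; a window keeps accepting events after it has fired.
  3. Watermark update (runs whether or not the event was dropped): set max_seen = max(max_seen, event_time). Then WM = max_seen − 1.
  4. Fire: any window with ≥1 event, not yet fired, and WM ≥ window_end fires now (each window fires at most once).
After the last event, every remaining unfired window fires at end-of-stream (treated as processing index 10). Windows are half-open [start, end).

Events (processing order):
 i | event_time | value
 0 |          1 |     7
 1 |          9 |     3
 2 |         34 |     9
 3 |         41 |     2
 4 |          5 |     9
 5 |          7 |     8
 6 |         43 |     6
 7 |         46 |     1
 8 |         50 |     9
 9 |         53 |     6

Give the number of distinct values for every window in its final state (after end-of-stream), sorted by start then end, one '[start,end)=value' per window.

[0,11)=2 [33,44)=3 [44,55)=3

i=0 t=1 v=7: → [0,11); WM=0
i=1 t=9 v=3: → [0,11); WM=8
i=2 t=34 v=9: → [33,44); WM=33; [0,11) fires=2
i=3 t=41 v=2: → [33,44); WM=40
i=4 t=5 v=9: DROP (t<40-1); WM=40
i=5 t=7 v=8: DROP (t<40-1); WM=40
i=6 t=43 v=6: → [33,44); WM=42
i=7 t=46 v=1: → [44,55); WM=45; [33,44) fires=3
i=8 t=50 v=9: → [44,55); WM=49
i=9 t=53 v=6: → [44,55); WM=52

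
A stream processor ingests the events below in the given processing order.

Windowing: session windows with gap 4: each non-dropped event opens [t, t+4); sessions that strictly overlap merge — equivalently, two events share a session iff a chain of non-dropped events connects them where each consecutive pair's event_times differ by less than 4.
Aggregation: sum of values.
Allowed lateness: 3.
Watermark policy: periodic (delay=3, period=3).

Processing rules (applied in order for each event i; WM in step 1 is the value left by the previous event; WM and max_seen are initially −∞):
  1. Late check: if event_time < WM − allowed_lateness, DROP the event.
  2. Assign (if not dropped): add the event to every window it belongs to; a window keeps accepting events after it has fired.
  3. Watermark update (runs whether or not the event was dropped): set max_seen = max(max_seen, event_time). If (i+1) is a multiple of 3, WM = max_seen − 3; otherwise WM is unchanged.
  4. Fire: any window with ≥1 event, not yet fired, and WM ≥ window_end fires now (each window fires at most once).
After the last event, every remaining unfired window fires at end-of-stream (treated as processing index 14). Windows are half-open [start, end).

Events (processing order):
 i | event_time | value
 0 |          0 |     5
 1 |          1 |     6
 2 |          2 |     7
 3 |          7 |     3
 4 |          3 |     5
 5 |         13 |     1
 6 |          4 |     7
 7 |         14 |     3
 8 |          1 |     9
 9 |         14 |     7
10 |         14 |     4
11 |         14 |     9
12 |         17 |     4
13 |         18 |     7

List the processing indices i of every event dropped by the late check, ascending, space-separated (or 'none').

6 8

i=0 t=0 v=5: → [0,4); WM=−∞
i=1 t=1 v=6: → [0,5); WM=−∞
i=2 t=2 v=7: → [0,6); WM=-1
i=3 t=7 v=3: → [7,11); WM=-1
i=4 t=3 v=5: → [0,7); WM=-1
i=5 t=13 v=1: → [13,17); WM=10
i=6 t=4 v=7: DROP (t<10-3); WM=10
i=7 t=14 v=3: → [13,18); WM=10
i=8 t=1 v=9: DROP (t<10-3); WM=11
i=9 t=14 v=7: → [13,18); WM=11
i=10 t=14 v=4: → [13,18); WM=11
i=11 t=14 v=9: → [13,18); WM=11
i=12 t=17 v=4: → [13,21); WM=11
i=13 t=18 v=7: → [13,22); WM=11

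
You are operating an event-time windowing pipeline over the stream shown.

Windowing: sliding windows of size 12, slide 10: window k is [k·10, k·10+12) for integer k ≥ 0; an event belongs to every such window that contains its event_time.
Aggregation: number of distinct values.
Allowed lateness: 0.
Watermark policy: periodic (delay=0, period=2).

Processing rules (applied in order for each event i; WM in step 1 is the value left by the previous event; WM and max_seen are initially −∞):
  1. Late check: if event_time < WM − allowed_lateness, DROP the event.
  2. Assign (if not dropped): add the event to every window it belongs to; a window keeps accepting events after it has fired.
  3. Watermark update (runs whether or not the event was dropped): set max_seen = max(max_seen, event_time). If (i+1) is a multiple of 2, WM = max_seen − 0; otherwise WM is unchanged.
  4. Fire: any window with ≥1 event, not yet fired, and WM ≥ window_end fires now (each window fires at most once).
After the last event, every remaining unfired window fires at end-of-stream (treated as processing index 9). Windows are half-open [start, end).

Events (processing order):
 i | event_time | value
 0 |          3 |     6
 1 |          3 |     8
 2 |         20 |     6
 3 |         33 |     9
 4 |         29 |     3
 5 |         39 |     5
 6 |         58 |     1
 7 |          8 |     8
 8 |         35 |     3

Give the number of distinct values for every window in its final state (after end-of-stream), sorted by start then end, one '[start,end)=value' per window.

i=0 t=3 v=6: → [0,12); WM=−∞
i=1 t=3 v=8: → [0,12); WM=3
i=2 t=20 v=6: → [20,32),[10,22); WM=3
i=3 t=33 v=9: → [30,42); WM=33; [0,12) fires=2 [10,22) fires=1 [20,32) fires=1
i=4 t=29 v=3: DROP (t<33-0); WM=33
i=5 t=39 v=5: → [30,42); WM=39
i=6 t=58 v=1: → [50,62); WM=39
i=7 t=8 v=8: DROP (t<39-0); WM=58; [30,42) fires=2
i=8 t=35 v=3: DROP (t<58-0); WM=58

[0,12)=2 [10,22)=1 [20,32)=1 [30,42)=2 [50,62)=1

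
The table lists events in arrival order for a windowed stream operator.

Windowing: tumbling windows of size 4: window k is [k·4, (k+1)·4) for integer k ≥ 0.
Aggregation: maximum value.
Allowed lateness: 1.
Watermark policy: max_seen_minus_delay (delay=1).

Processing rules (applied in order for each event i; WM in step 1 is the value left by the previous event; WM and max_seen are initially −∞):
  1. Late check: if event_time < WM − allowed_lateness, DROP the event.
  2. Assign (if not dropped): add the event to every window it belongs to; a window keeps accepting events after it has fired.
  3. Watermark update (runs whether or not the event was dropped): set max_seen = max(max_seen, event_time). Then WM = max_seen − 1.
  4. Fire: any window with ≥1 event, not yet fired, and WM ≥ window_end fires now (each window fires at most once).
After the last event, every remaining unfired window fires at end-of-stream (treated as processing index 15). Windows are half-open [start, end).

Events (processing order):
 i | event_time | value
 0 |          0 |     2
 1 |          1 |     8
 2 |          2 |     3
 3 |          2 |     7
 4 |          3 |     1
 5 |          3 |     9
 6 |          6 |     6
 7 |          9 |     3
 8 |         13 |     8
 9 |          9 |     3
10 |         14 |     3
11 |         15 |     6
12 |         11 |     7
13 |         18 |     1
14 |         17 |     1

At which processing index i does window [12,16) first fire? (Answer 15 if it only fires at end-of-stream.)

13

i=0 t=0 v=2: → [0,4); WM=-1
i=1 t=1 v=8: → [0,4); WM=0
i=2 t=2 v=3: → [0,4); WM=1
i=3 t=2 v=7: → [0,4); WM=1
i=4 t=3 v=1: → [0,4); WM=2
i=5 t=3 v=9: → [0,4); WM=2
i=6 t=6 v=6: → [4,8); WM=5; [0,4) fires=9
i=7 t=9 v=3: → [8,12); WM=8; [4,8) fires=6
i=8 t=13 v=8: → [12,16); WM=12; [8,12) fires=3
i=9 t=9 v=3: DROP (t<12-1); WM=12
i=10 t=14 v=3: → [12,16); WM=13
i=11 t=15 v=6: → [12,16); WM=14
i=12 t=11 v=7: DROP (t<14-1); WM=14
i=13 t=18 v=1: → [16,20); WM=17; [12,16) fires=8
i=14 t=17 v=1: → [16,20); WM=17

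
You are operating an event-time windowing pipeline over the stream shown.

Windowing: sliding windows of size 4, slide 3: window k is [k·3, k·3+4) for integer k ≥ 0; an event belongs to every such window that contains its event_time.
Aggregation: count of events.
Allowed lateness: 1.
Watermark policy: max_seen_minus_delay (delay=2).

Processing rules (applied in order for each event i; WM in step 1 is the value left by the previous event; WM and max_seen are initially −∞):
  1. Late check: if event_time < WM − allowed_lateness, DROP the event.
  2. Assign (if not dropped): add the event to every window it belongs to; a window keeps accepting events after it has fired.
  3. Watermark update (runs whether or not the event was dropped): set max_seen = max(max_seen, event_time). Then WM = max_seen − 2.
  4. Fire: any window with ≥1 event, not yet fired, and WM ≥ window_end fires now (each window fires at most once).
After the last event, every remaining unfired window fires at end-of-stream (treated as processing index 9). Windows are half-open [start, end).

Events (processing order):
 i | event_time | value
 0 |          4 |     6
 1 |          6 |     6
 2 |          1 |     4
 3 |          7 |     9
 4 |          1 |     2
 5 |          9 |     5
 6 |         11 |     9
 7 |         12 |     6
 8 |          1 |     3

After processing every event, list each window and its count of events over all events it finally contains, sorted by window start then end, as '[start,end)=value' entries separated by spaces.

[3,7)=2 [6,10)=3 [9,13)=3 [12,16)=1

i=0 t=4 v=6: → [3,7); WM=2
i=1 t=6 v=6: → [6,10),[3,7); WM=4
i=2 t=1 v=4: DROP (t<4-1); WM=4
i=3 t=7 v=9: → [6,10); WM=5
i=4 t=1 v=2: DROP (t<5-1); WM=5
i=5 t=9 v=5: → [9,13),[6,10); WM=7; [3,7) fires=2
i=6 t=11 v=9: → [9,13); WM=9
i=7 t=12 v=6: → [12,16),[9,13); WM=10; [6,10) fires=3
i=8 t=1 v=3: DROP (t<10-1); WM=10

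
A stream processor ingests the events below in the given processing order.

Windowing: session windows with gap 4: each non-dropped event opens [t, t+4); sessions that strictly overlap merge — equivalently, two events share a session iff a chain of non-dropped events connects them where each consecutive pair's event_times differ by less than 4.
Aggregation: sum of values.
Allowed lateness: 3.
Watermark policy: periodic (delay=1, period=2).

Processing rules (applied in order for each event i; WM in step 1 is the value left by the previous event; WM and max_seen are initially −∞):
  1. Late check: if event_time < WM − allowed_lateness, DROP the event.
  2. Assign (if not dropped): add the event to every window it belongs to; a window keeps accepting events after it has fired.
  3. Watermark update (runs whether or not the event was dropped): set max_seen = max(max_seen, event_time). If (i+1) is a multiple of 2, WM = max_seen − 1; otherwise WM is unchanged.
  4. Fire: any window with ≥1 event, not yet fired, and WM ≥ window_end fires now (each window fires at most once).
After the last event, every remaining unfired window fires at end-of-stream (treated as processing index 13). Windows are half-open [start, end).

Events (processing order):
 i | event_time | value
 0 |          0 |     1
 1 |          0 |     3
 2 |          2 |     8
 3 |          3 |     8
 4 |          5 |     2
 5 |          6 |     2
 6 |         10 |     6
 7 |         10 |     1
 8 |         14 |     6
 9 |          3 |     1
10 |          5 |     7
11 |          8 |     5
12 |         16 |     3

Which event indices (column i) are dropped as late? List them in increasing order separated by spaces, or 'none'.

i=0 t=0 v=1: → [0,4); WM=−∞
i=1 t=0 v=3: → [0,4); WM=-1
i=2 t=2 v=8: → [0,6); WM=-1
i=3 t=3 v=8: → [0,7); WM=2
i=4 t=5 v=2: → [0,9); WM=2
i=5 t=6 v=2: → [0,10); WM=5
i=6 t=10 v=6: → [10,14); WM=5
i=7 t=10 v=1: → [10,14); WM=9
i=8 t=14 v=6: → [14,18); WM=9
i=9 t=3 v=1: DROP (t<9-3); WM=13
i=10 t=5 v=7: DROP (t<13-3); WM=13
i=11 t=8 v=5: DROP (t<13-3); WM=13
i=12 t=16 v=3: → [14,20); WM=13

9 10 11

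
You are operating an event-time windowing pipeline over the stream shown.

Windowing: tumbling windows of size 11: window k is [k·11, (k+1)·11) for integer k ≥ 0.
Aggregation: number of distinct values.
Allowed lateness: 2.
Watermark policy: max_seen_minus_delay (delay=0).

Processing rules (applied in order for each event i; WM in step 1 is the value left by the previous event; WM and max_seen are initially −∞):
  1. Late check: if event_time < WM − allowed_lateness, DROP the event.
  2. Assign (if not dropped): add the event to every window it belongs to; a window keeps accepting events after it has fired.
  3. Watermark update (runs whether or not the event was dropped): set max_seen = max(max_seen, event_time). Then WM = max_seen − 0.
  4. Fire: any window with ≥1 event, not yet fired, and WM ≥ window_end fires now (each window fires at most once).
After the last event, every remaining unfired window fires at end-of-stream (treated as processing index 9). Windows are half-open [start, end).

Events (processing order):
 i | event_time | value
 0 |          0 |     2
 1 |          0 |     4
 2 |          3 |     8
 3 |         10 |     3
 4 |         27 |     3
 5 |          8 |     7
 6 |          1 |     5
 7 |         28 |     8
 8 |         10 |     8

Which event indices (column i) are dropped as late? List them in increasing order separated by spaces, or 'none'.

5 6 8

i=0 t=0 v=2: → [0,11); WM=0
i=1 t=0 v=4: → [0,11); WM=0
i=2 t=3 v=8: → [0,11); WM=3
i=3 t=10 v=3: → [0,11); WM=10
i=4 t=27 v=3: → [22,33); WM=27; [0,11) fires=4
i=5 t=8 v=7: DROP (t<27-2); WM=27
i=6 t=1 v=5: DROP (t<27-2); WM=27
i=7 t=28 v=8: → [22,33); WM=28
i=8 t=10 v=8: DROP (t<28-2); WM=28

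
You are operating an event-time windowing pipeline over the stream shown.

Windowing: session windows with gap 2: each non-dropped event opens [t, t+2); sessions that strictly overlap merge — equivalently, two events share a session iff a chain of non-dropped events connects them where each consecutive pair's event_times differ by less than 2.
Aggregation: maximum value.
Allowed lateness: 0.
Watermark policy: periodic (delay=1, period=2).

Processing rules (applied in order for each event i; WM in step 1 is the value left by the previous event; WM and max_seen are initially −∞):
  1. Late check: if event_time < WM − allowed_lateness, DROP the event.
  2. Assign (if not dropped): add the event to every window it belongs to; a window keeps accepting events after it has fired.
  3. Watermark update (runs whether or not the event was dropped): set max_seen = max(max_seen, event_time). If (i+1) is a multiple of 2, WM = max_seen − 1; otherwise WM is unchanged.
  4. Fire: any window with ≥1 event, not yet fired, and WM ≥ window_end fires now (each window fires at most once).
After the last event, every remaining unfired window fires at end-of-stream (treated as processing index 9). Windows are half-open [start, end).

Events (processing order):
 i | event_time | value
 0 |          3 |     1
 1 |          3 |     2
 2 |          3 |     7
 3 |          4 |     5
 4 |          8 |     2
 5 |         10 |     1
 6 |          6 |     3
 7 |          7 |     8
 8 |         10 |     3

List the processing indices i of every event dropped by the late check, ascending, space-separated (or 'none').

6 7

i=0 t=3 v=1: → [3,5); WM=−∞
i=1 t=3 v=2: → [3,5); WM=2
i=2 t=3 v=7: → [3,5); WM=2
i=3 t=4 v=5: → [3,6); WM=3
i=4 t=8 v=2: → [8,10); WM=3
i=5 t=10 v=1: → [10,12); WM=9
i=6 t=6 v=3: DROP (t<9-0); WM=9
i=7 t=7 v=8: DROP (t<9-0); WM=9
i=8 t=10 v=3: → [10,12); WM=9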